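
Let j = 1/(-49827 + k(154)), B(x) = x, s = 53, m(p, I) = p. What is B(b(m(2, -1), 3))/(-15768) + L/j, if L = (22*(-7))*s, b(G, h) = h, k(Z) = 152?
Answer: 2131031271599/5256 ≈ 4.0545e+8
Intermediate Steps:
j = -1/49675 (j = 1/(-49827 + 152) = 1/(-49675) = -1/49675 ≈ -2.0131e-5)
L = -8162 (L = (22*(-7))*53 = -154*53 = -8162)
B(b(m(2, -1), 3))/(-15768) + L/j = 3/(-15768) - 8162/(-1/49675) = 3*(-1/15768) - 8162*(-49675) = -1/5256 + 405447350 = 2131031271599/5256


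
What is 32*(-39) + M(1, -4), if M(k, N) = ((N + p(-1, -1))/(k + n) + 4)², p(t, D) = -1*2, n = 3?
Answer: -4967/4 ≈ -1241.8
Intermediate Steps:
p(t, D) = -2
M(k, N) = (4 + (-2 + N)/(3 + k))² (M(k, N) = ((N - 2)/(k + 3) + 4)² = ((-2 + N)/(3 + k) + 4)² = (4 + (-2 + N)/(3 + k))²)
32*(-39) + M(1, -4) = 32*(-39) + (10 - 4 + 4*1)²/(3 + 1)² = -1248 + (10 - 4 + 4)²/4² = -1248 + (1/16)*10² = -1248 + (1/16)*100 = -1248 + 25/4 = -4967/4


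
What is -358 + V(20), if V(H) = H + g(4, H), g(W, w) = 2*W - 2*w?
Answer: -370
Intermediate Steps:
g(W, w) = -2*w + 2*W
V(H) = 8 - H (V(H) = H + (-2*H + 2*4) = H + (-2*H + 8) = H + (8 - 2*H) = 8 - H)
-358 + V(20) = -358 + (8 - 1*20) = -358 + (8 - 20) = -358 - 12 = -370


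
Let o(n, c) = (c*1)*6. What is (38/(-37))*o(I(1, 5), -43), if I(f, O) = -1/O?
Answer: 9804/37 ≈ 264.97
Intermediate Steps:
o(n, c) = 6*c (o(n, c) = c*6 = 6*c)
(38/(-37))*o(I(1, 5), -43) = (38/(-37))*(6*(-43)) = (38*(-1/37))*(-258) = -38/37*(-258) = 9804/37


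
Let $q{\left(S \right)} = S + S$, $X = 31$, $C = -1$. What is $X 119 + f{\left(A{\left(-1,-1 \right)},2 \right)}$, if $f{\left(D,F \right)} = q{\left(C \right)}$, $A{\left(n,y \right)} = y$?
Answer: $3687$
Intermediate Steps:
$q{\left(S \right)} = 2 S$
$f{\left(D,F \right)} = -2$ ($f{\left(D,F \right)} = 2 \left(-1\right) = -2$)
$X 119 + f{\left(A{\left(-1,-1 \right)},2 \right)} = 31 \cdot 119 - 2 = 3689 - 2 = 3687$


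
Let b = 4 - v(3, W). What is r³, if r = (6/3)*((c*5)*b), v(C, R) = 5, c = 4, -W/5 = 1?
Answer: -64000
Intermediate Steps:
W = -5 (W = -5*1 = -5)
b = -1 (b = 4 - 1*5 = 4 - 5 = -1)
r = -40 (r = (6/3)*((4*5)*(-1)) = (6*(⅓))*(20*(-1)) = 2*(-20) = -40)
r³ = (-40)³ = -64000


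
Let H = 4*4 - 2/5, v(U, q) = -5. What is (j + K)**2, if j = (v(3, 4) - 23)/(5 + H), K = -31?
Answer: 11108889/10609 ≈ 1047.1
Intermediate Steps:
H = 78/5 (H = 16 - 2*1/5 = 16 - 2/5 = 78/5 ≈ 15.600)
j = -140/103 (j = (-5 - 23)/(5 + 78/5) = -28/103/5 = -28*5/103 = -140/103 ≈ -1.3592)
(j + K)**2 = (-140/103 - 31)**2 = (-3333/103)**2 = 11108889/10609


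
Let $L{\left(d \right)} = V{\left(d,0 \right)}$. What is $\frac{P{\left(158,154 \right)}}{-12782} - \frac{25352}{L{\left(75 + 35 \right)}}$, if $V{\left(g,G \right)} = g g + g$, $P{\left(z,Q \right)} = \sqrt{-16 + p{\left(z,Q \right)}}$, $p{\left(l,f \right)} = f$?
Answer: $- \frac{12676}{6105} - \frac{\sqrt{138}}{12782} \approx -2.0773$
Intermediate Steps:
$P{\left(z,Q \right)} = \sqrt{-16 + Q}$
$V{\left(g,G \right)} = g + g^{2}$ ($V{\left(g,G \right)} = g^{2} + g = g + g^{2}$)
$L{\left(d \right)} = d \left(1 + d\right)$
$\frac{P{\left(158,154 \right)}}{-12782} - \frac{25352}{L{\left(75 + 35 \right)}} = \frac{\sqrt{-16 + 154}}{-12782} - \frac{25352}{\left(75 + 35\right) \left(1 + \left(75 + 35\right)\right)} = \sqrt{138} \left(- \frac{1}{12782}\right) - \frac{25352}{110 \left(1 + 110\right)} = - \frac{\sqrt{138}}{12782} - \frac{25352}{110 \cdot 111} = - \frac{\sqrt{138}}{12782} - \frac{25352}{12210} = - \frac{\sqrt{138}}{12782} - \frac{12676}{6105} = - \frac{12676}{6105} - \frac{\sqrt{138}}{12782}$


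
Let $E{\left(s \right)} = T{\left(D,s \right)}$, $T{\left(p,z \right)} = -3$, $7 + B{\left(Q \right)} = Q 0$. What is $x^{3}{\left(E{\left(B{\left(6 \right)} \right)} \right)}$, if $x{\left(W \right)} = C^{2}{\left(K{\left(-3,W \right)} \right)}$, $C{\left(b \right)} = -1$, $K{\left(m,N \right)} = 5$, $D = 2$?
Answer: $1$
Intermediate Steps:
$B{\left(Q \right)} = -7$ ($B{\left(Q \right)} = -7 + Q 0 = -7 + 0 = -7$)
$E{\left(s \right)} = -3$
$x{\left(W \right)} = 1$ ($x{\left(W \right)} = \left(-1\right)^{2} = 1$)
$x^{3}{\left(E{\left(B{\left(6 \right)} \right)} \right)} = 1^{3} = 1$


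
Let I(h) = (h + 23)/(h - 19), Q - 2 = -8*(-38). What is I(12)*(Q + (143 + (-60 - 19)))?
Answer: -1850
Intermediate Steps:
Q = 306 (Q = 2 - 8*(-38) = 2 + 304 = 306)
I(h) = (23 + h)/(-19 + h)
I(12)*(Q + (143 + (-60 - 19))) = ((23 + 12)/(-19 + 12))*(306 + (143 + (-60 - 19))) = (35/(-7))*(306 + (143 - 79)) = (-1/7*35)*(306 + 64) = -5*370 = -1850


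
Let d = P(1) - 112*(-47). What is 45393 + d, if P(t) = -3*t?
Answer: 50654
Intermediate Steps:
d = 5261 (d = -3*1 - 112*(-47) = -3 + 5264 = 5261)
45393 + d = 45393 + 5261 = 50654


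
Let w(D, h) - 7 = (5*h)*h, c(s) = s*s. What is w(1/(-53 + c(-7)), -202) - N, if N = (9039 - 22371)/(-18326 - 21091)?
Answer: 2680706309/13139 ≈ 2.0403e+5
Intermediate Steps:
c(s) = s**2
N = 4444/13139 (N = -13332/(-39417) = -13332*(-1/39417) = 4444/13139 ≈ 0.33823)
w(D, h) = 7 + 5*h**2 (w(D, h) = 7 + (5*h)*h = 7 + 5*h**2)
w(1/(-53 + c(-7)), -202) - N = (7 + 5*(-202)**2) - 1*4444/13139 = (7 + 5*40804) - 4444/13139 = (7 + 204020) - 4444/13139 = 204027 - 4444/13139 = 2680706309/13139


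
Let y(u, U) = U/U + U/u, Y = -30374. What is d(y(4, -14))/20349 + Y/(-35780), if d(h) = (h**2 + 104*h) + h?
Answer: 608911901/728087220 ≈ 0.83632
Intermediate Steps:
y(u, U) = 1 + U/u
d(h) = h**2 + 105*h
d(y(4, -14))/20349 + Y/(-35780) = (((-14 + 4)/4)*(105 + (-14 + 4)/4))/20349 - 30374/(-35780) = (((1/4)*(-10))*(105 + (1/4)*(-10)))*(1/20349) - 30374*(-1/35780) = -5*(105 - 5/2)/2*(1/20349) + 15187/17890 = -5/2*205/2*(1/20349) + 15187/17890 = -1025/4*1/20349 + 15187/17890 = -1025/81396 + 15187/17890 = 608911901/728087220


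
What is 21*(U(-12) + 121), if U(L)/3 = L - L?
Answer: 2541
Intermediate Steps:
U(L) = 0 (U(L) = 3*(L - L) = 3*0 = 0)
21*(U(-12) + 121) = 21*(0 + 121) = 21*121 = 2541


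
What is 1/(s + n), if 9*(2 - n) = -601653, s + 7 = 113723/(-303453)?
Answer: 303453/20284303213 ≈ 1.4960e-5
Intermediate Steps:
s = -2237894/303453 (s = -7 + 113723/(-303453) = -7 + 113723*(-1/303453) = -7 - 113723/303453 = -2237894/303453 ≈ -7.3748)
n = 200557/3 (n = 2 - 1/9*(-601653) = 2 + 200551/3 = 200557/3 ≈ 66852.)
1/(s + n) = 1/(-2237894/303453 + 200557/3) = 1/(20284303213/303453) = 303453/20284303213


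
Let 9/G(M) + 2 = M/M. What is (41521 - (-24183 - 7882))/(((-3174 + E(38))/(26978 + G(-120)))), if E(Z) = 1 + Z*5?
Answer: -1984540834/2983 ≈ -6.6528e+5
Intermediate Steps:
G(M) = -9 (G(M) = 9/(-2 + M/M) = 9/(-2 + 1) = 9/(-1) = 9*(-1) = -9)
E(Z) = 1 + 5*Z
(41521 - (-24183 - 7882))/(((-3174 + E(38))/(26978 + G(-120)))) = (41521 - (-24183 - 7882))/(((-3174 + (1 + 5*38))/(26978 - 9))) = (41521 - 1*(-32065))/(((-3174 + (1 + 190))/26969)) = (41521 + 32065)/(((-3174 + 191)*(1/26969))) = 73586/((-2983*1/26969)) = 73586/(-2983/26969) = 73586*(-26969/2983) = -1984540834/2983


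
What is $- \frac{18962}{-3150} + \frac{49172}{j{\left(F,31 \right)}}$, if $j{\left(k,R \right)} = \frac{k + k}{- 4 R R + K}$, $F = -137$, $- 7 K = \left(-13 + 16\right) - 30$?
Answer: $\frac{21243279821}{30825} \approx 6.8916 \cdot 10^{5}$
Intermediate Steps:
$K = \frac{27}{7}$ ($K = - \frac{\left(-13 + 16\right) - 30}{7} = - \frac{3 - 30}{7} = \left(- \frac{1}{7}\right) \left(-27\right) = \frac{27}{7} \approx 3.8571$)
$j{\left(k,R \right)} = \frac{2 k}{\frac{27}{7} - 4 R^{2}}$ ($j{\left(k,R \right)} = \frac{k + k}{- 4 R R + \frac{27}{7}} = \frac{2 k}{- 4 R^{2} + \frac{27}{7}} = \frac{2 k}{\frac{27}{7} - 4 R^{2}}$)
$- \frac{18962}{-3150} + \frac{49172}{j{\left(F,31 \right)}} = - \frac{18962}{-3150} + \frac{49172}{\left(-14\right) \left(-137\right) \frac{1}{-27 + 28 \cdot 31^{2}}} = \left(-18962\right) \left(- \frac{1}{3150}\right) + \frac{49172}{\left(-14\right) \left(-137\right) \frac{1}{-27 + 28 \cdot 961}} = \frac{9481}{1575} + \frac{49172}{\left(-14\right) \left(-137\right) \frac{1}{-27 + 26908}} = \frac{9481}{1575} + \frac{49172}{\left(-14\right) \left(-137\right) \frac{1}{26881}} = \frac{9481}{1575} + \frac{49172}{\frac{1918}{26881}} = \frac{9481}{1575} + 49172 \cdot \frac{26881}{1918} = \frac{9481}{1575} + \frac{660896266}{959} = \frac{21243279821}{30825}$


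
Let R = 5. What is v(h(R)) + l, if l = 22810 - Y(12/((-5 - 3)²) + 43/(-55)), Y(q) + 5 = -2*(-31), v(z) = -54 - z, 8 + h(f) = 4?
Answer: 22703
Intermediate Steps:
h(f) = -4 (h(f) = -8 + 4 = -4)
Y(q) = 57 (Y(q) = -5 - 2*(-31) = -5 + 62 = 57)
l = 22753 (l = 22810 - 1*57 = 22810 - 57 = 22753)
v(h(R)) + l = (-54 - 1*(-4)) + 22753 = (-54 + 4) + 22753 = -50 + 22753 = 22703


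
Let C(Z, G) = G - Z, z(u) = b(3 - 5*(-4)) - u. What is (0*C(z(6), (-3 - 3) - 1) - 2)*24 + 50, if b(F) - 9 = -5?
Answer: 2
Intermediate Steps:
b(F) = 4 (b(F) = 9 - 5 = 4)
z(u) = 4 - u
(0*C(z(6), (-3 - 3) - 1) - 2)*24 + 50 = (0*(((-3 - 3) - 1) - (4 - 1*6)) - 2)*24 + 50 = (0*((-6 - 1) - (4 - 6)) - 2)*24 + 50 = (0*(-7 - 1*(-2)) - 2)*24 + 50 = (0*(-7 + 2) - 2)*24 + 50 = (0*(-5) - 2)*24 + 50 = (0 - 2)*24 + 50 = -2*24 + 50 = -48 + 50 = 2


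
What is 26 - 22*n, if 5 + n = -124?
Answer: 2864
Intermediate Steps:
n = -129 (n = -5 - 124 = -129)
26 - 22*n = 26 - 22*(-129) = 26 + 2838 = 2864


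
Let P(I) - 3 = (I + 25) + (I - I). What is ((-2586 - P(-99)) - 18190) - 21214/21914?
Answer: -226875292/10957 ≈ -20706.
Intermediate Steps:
P(I) = 28 + I (P(I) = 3 + ((I + 25) + (I - I)) = 3 + ((25 + I) + 0) = 3 + (25 + I) = 28 + I)
((-2586 - P(-99)) - 18190) - 21214/21914 = ((-2586 - (28 - 99)) - 18190) - 21214/21914 = ((-2586 - 1*(-71)) - 18190) - 21214*1/21914 = ((-2586 + 71) - 18190) - 10607/10957 = (-2515 - 18190) - 10607/10957 = -20705 - 10607/10957 = -226875292/10957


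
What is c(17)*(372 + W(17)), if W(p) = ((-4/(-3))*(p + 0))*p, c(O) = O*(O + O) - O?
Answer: 424864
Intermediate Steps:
c(O) = -O + 2*O**2 (c(O) = O*(2*O) - O = 2*O**2 - O = -O + 2*O**2)
W(p) = 4*p**2/3 (W(p) = ((-4*(-1)/3)*p)*p = ((-1*(-4/3))*p)*p = (4*p/3)*p = 4*p**2/3)
c(17)*(372 + W(17)) = (17*(-1 + 2*17))*(372 + (4/3)*17**2) = (17*(-1 + 34))*(372 + (4/3)*289) = (17*33)*(372 + 1156/3) = 561*(2272/3) = 424864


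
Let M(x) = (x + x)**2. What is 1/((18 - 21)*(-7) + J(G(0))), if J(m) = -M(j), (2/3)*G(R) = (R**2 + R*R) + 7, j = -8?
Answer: -1/235 ≈ -0.0042553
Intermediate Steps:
G(R) = 21/2 + 3*R**2 (G(R) = 3*((R**2 + R*R) + 7)/2 = 3*((R**2 + R**2) + 7)/2 = 3*(2*R**2 + 7)/2 = 3*(7 + 2*R**2)/2 = 21/2 + 3*R**2)
M(x) = 4*x**2 (M(x) = (2*x)**2 = 4*x**2)
J(m) = -256 (J(m) = -4*(-8)**2 = -4*64 = -1*256 = -256)
1/((18 - 21)*(-7) + J(G(0))) = 1/((18 - 21)*(-7) - 256) = 1/(-3*(-7) - 256) = 1/(21 - 256) = 1/(-235) = -1/235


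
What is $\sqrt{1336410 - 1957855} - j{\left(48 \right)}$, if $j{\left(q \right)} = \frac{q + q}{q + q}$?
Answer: $-1 + i \sqrt{621445} \approx -1.0 + 788.32 i$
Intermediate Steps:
$j{\left(q \right)} = 1$ ($j{\left(q \right)} = \frac{2 q}{2 q} = 2 q \frac{1}{2 q} = 1$)
$\sqrt{1336410 - 1957855} - j{\left(48 \right)} = \sqrt{1336410 - 1957855} - 1 = \sqrt{-621445} - 1 = i \sqrt{621445} - 1 = -1 + i \sqrt{621445}$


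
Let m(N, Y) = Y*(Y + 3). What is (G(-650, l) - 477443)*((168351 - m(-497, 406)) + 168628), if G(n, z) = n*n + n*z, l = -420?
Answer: 37271392725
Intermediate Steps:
G(n, z) = n² + n*z
m(N, Y) = Y*(3 + Y)
(G(-650, l) - 477443)*((168351 - m(-497, 406)) + 168628) = (-650*(-650 - 420) - 477443)*((168351 - 406*(3 + 406)) + 168628) = (-650*(-1070) - 477443)*((168351 - 406*409) + 168628) = (695500 - 477443)*((168351 - 1*166054) + 168628) = 218057*((168351 - 166054) + 168628) = 218057*(2297 + 168628) = 218057*170925 = 37271392725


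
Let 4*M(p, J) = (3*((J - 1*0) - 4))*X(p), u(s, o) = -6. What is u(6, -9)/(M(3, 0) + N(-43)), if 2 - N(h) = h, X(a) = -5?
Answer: -⅒ ≈ -0.10000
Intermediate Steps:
N(h) = 2 - h
M(p, J) = 15 - 15*J/4 (M(p, J) = ((3*((J - 1*0) - 4))*(-5))/4 = ((3*((J + 0) - 4))*(-5))/4 = ((3*(J - 4))*(-5))/4 = ((3*(-4 + J))*(-5))/4 = ((-12 + 3*J)*(-5))/4 = (60 - 15*J)/4 = 15 - 15*J/4)
u(6, -9)/(M(3, 0) + N(-43)) = -6/((15 - 15/4*0) + (2 - 1*(-43))) = -6/((15 + 0) + (2 + 43)) = -6/(15 + 45) = -6/60 = -6*1/60 = -⅒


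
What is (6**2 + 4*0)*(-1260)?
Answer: -45360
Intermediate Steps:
(6**2 + 4*0)*(-1260) = (36 + 0)*(-1260) = 36*(-1260) = -45360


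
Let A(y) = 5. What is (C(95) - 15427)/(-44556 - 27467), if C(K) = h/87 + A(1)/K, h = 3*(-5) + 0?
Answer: 8500343/39684673 ≈ 0.21420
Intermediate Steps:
h = -15 (h = -15 + 0 = -15)
C(K) = -5/29 + 5/K (C(K) = -15/87 + 5/K = -15*1/87 + 5/K = -5/29 + 5/K)
(C(95) - 15427)/(-44556 - 27467) = ((-5/29 + 5/95) - 15427)/(-44556 - 27467) = ((-5/29 + 5*(1/95)) - 15427)/(-72023) = ((-5/29 + 1/19) - 15427)*(-1/72023) = (-66/551 - 15427)*(-1/72023) = -8500343/551*(-1/72023) = 8500343/39684673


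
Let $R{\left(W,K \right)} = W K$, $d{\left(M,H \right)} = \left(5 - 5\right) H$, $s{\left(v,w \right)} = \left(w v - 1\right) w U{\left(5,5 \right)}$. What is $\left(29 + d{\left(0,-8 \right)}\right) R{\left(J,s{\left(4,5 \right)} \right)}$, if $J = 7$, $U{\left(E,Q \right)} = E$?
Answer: $96425$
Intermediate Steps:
$s{\left(v,w \right)} = 5 w \left(-1 + v w\right)$ ($s{\left(v,w \right)} = \left(w v - 1\right) w 5 = \left(v w - 1\right) w 5 = \left(-1 + v w\right) w 5 = w \left(-1 + v w\right) 5 = 5 w \left(-1 + v w\right)$)
$d{\left(M,H \right)} = 0$ ($d{\left(M,H \right)} = 0 H = 0$)
$R{\left(W,K \right)} = K W$
$\left(29 + d{\left(0,-8 \right)}\right) R{\left(J,s{\left(4,5 \right)} \right)} = \left(29 + 0\right) 5 \cdot 5 \left(-1 + 4 \cdot 5\right) 7 = 29 \cdot 5 \cdot 5 \left(-1 + 20\right) 7 = 29 \cdot 5 \cdot 5 \cdot 19 \cdot 7 = 29 \cdot 475 \cdot 7 = 29 \cdot 3325 = 96425$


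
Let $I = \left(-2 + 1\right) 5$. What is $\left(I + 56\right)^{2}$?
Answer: $2601$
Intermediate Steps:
$I = -5$ ($I = \left(-1\right) 5 = -5$)
$\left(I + 56\right)^{2} = \left(-5 + 56\right)^{2} = 51^{2} = 2601$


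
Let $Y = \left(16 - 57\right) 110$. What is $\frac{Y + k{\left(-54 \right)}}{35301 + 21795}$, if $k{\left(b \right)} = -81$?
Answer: $- \frac{4591}{57096} \approx -0.080408$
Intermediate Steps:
$Y = -4510$ ($Y = \left(-41\right) 110 = -4510$)
$\frac{Y + k{\left(-54 \right)}}{35301 + 21795} = \frac{-4510 - 81}{35301 + 21795} = - \frac{4591}{57096}$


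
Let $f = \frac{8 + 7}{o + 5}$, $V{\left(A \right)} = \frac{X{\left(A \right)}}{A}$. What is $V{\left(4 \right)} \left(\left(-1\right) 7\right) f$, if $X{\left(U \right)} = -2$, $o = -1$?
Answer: $\frac{105}{8} \approx 13.125$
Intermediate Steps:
$V{\left(A \right)} = - \frac{2}{A}$
$f = \frac{15}{4}$ ($f = \frac{8 + 7}{-1 + 5} = \frac{15}{4} \approx 3.75$)
$V{\left(4 \right)} \left(\left(-1\right) 7\right) f = - \frac{2}{4} \left(\left(-1\right) 7\right) \frac{15}{4} = \left(-2\right) \frac{1}{4} \left(-7\right) \frac{15}{4} = \left(- \frac{1}{2}\right) \left(-7\right) \frac{15}{4} = \frac{7}{2} \cdot \frac{15}{4} = \frac{105}{8}$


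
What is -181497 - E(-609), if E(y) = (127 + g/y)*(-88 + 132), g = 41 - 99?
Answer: -3928873/21 ≈ -1.8709e+5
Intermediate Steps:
g = -58
E(y) = 5588 - 2552/y (E(y) = (127 - 58/y)*(-88 + 132) = (127 - 58/y)*44 = 5588 - 2552/y)
-181497 - E(-609) = -181497 - (5588 - 2552/(-609)) = -181497 - (5588 - 2552*(-1/609)) = -181497 - (5588 + 88/21) = -181497 - 1*117436/21 = -181497 - 117436/21 = -3928873/21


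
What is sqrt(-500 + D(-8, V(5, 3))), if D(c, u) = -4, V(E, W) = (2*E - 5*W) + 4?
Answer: 6*I*sqrt(14) ≈ 22.45*I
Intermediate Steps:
V(E, W) = 4 - 5*W + 2*E (V(E, W) = (-5*W + 2*E) + 4 = 4 - 5*W + 2*E)
sqrt(-500 + D(-8, V(5, 3))) = sqrt(-500 - 4) = sqrt(-504) = 6*I*sqrt(14)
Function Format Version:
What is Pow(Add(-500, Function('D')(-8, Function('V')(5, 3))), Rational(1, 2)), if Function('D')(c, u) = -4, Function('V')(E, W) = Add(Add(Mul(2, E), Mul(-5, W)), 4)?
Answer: Mul(6, I, Pow(14, Rational(1, 2))) ≈ Mul(22.450, I)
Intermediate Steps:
Function('V')(E, W) = Add(4, Mul(-5, W), Mul(2, E)) (Function('V')(E, W) = Add(Add(Mul(-5, W), Mul(2, E)), 4) = Add(4, Mul(-5, W), Mul(2, E)))
Pow(Add(-500, Function('D')(-8, Function('V')(5, 3))), Rational(1, 2)) = Pow(Add(-500, -4), Rational(1, 2)) = Pow(-504, Rational(1, 2)) = Mul(6, I, Pow(14, Rational(1, 2)))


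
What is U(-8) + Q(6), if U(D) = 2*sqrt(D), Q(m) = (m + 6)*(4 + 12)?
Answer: 192 + 4*I*sqrt(2) ≈ 192.0 + 5.6569*I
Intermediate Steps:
Q(m) = 96 + 16*m (Q(m) = (6 + m)*16 = 96 + 16*m)
U(-8) + Q(6) = 2*sqrt(-8) + (96 + 16*6) = 2*(2*I*sqrt(2)) + (96 + 96) = 4*I*sqrt(2) + 192 = 192 + 4*I*sqrt(2)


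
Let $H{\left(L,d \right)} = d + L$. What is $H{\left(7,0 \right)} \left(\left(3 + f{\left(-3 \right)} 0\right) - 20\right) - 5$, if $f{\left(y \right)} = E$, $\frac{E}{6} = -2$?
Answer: $-124$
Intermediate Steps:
$E = -12$ ($E = 6 \left(-2\right) = -12$)
$f{\left(y \right)} = -12$
$H{\left(L,d \right)} = L + d$
$H{\left(7,0 \right)} \left(\left(3 + f{\left(-3 \right)} 0\right) - 20\right) - 5 = \left(7 + 0\right) \left(\left(3 - 0\right) - 20\right) - 5 = 7 \left(\left(3 + 0\right) - 20\right) - 5 = 7 \left(3 - 20\right) - 5 = 7 \left(-17\right) - 5 = -119 - 5 = -124$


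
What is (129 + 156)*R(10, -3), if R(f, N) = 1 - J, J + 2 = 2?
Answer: 285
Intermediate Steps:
J = 0 (J = -2 + 2 = 0)
R(f, N) = 1 (R(f, N) = 1 - 1*0 = 1 + 0 = 1)
(129 + 156)*R(10, -3) = (129 + 156)*1 = 285*1 = 285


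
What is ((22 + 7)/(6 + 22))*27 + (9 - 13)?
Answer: 671/28 ≈ 23.964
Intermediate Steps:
((22 + 7)/(6 + 22))*27 + (9 - 13) = (29/28)*27 - 4 = 783/28 - 4 = 671/28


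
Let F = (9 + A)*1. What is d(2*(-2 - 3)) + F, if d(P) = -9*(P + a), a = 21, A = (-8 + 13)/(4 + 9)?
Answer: -1165/13 ≈ -89.615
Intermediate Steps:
A = 5/13 ≈ 0.38462
F = 122/13 (F = (9 + 5/13)*1 = (122/13)*1 = 122/13 ≈ 9.3846)
d(P) = -189 - 9*P (d(P) = -9*(P + 21) = -9*(21 + P) = -189 - 9*P)
d(2*(-2 - 3)) + F = (-189 - 18*(-2 - 3)) + 122/13 = (-189 - 18*(-5)) + 122/13 = (-189 - 9*(-10)) + 122/13 = (-189 + 90) + 122/13 = -99 + 122/13 = -1165/13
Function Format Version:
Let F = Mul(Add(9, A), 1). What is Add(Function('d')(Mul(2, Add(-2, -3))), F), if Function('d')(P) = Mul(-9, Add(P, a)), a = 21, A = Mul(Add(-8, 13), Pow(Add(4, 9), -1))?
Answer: Rational(-1165, 13) ≈ -89.615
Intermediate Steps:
A = Rational(5, 13) (A = Mul(5, Pow(13, -1)) = Mul(5, Rational(1, 13)) = Rational(5, 13) ≈ 0.38462)
F = Rational(122, 13) (F = Mul(Add(9, Rational(5, 13)), 1) = Mul(Rational(122, 13), 1) = Rational(122, 13) ≈ 9.3846)
Function('d')(P) = Add(-189, Mul(-9, P)) (Function('d')(P) = Mul(-9, Add(P, 21)) = Mul(-9, Add(21, P)) = Add(-189, Mul(-9, P)))
Add(Function('d')(Mul(2, Add(-2, -3))), F) = Add(Add(-189, Mul(-9, Mul(2, Add(-2, -3)))), Rational(122, 13)) = Add(Add(-189, Mul(-9, Mul(2, -5))), Rational(122, 13)) = Add(Add(-189, Mul(-9, -10)), Rational(122, 13)) = Add(Add(-189, 90), Rational(122, 13)) = Add(-99, Rational(122, 13)) = Rational(-1165, 13)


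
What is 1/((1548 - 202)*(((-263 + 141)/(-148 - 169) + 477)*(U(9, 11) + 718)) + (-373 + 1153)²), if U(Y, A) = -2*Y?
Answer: 317/142776931000 ≈ 2.2202e-9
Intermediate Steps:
1/((1548 - 202)*(((-263 + 141)/(-148 - 169) + 477)*(U(9, 11) + 718)) + (-373 + 1153)²) = 1/((1548 - 202)*(((-263 + 141)/(-148 - 169) + 477)*(-2*9 + 718)) + (-373 + 1153)²) = 1/(1346*((-122/(-317) + 477)*(-18 + 718)) + 780²) = 1/(1346*((-122*(-1/317) + 477)*700) + 608400) = 1/(1346*((122/317 + 477)*700) + 608400) = 1/(1346*((151331/317)*700) + 608400) = 1/(1346*(105931700/317) + 608400) = 1/(142584068200/317 + 608400) = 1/(142776931000/317) = 317/142776931000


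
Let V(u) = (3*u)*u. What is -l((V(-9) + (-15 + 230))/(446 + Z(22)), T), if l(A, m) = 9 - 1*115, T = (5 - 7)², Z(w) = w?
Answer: 106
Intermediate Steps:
T = 4 (T = (-2)² = 4)
V(u) = 3*u²
l(A, m) = -106 (l(A, m) = 9 - 115 = -106)
-l((V(-9) + (-15 + 230))/(446 + Z(22)), T) = -1*(-106) = 106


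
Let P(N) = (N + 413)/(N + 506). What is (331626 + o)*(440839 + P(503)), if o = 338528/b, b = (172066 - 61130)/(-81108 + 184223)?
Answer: 3986396581865836294/13991803 ≈ 2.8491e+11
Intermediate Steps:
b = 110936/103115 ≈ 1.0758
o = 4363414340/13867 (o = 338528/(110936/103115) = 338528*(103115/110936) = 4363414340/13867 ≈ 3.1466e+5)
P(N) = (413 + N)/(506 + N)
(331626 + o)*(440839 + P(503)) = (331626 + 4363414340/13867)*(440839 + (413 + 503)/(506 + 503)) = 8962072082*(440839 + 916/1009)/13867 = (8962072082/13867)*(444807467/1009) = 3986396581865836294/13991803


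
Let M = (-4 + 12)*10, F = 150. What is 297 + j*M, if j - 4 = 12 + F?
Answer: 13577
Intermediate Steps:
j = 166 (j = 4 + (12 + 150) = 4 + 162 = 166)
M = 80 (M = 8*10 = 80)
297 + j*M = 297 + 166*80 = 297 + 13280 = 13577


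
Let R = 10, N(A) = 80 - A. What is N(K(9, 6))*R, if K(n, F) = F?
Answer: 740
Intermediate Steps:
N(K(9, 6))*R = (80 - 1*6)*10 = (80 - 6)*10 = 74*10 = 740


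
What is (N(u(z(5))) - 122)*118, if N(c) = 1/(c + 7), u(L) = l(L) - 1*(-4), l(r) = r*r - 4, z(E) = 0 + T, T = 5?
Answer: -230277/16 ≈ -14392.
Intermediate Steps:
z(E) = 5 (z(E) = 0 + 5 = 5)
l(r) = -4 + r² (l(r) = r² - 4 = -4 + r²)
u(L) = L² (u(L) = (-4 + L²) - 1*(-4) = (-4 + L²) + 4 = L²)
N(c) = 1/(7 + c)
(N(u(z(5))) - 122)*118 = (1/(7 + 5²) - 122)*118 = (1/(7 + 25) - 122)*118 = (1/32 - 122)*118 = -3903/32*118 = -230277/16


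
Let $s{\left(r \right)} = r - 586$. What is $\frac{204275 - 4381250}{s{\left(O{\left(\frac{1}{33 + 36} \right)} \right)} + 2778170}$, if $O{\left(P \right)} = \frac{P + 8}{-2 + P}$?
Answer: $- \frac{114449115}{76105691} \approx -1.5038$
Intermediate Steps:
$O{\left(P \right)} = \frac{8 + P}{-2 + P}$
$s{\left(r \right)} = -586 + r$
$\frac{204275 - 4381250}{s{\left(O{\left(\frac{1}{33 + 36} \right)} \right)} + 2778170} = \frac{204275 - 4381250}{\left(-586 + \frac{8 + \frac{1}{33 + 36}}{-2 + \frac{1}{33 + 36}}\right) + 2778170} = - \frac{4176975}{\left(-586 + \frac{8 + \frac{1}{69}}{-2 + \frac{1}{69}}\right) + 2778170} = - \frac{4176975}{\left(-586 + \frac{1}{- \frac{137}{69}} \cdot \frac{553}{69}\right) + 2778170} = - \frac{4176975}{\left(-586 - \frac{553}{137}\right) + 2778170} = - \frac{4176975}{- \frac{80835}{137} + 2778170} = - \frac{4176975}{\frac{380528455}{137}} = \left(-4176975\right) \frac{137}{380528455} = - \frac{114449115}{76105691}$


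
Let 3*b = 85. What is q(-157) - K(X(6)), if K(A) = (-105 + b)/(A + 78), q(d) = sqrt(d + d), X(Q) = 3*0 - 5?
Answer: 230/219 + I*sqrt(314) ≈ 1.0502 + 17.72*I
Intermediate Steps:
X(Q) = -5 (X(Q) = 0 - 5 = -5)
b = 85/3 (b = (1/3)*85 = 85/3 ≈ 28.333)
q(d) = sqrt(2)*sqrt(d) (q(d) = sqrt(2*d) = sqrt(2)*sqrt(d))
K(A) = -230/(3*(78 + A)) (K(A) = (-105 + 85/3)/(A + 78) = -230/(3*(78 + A)))
q(-157) - K(X(6)) = sqrt(2)*sqrt(-157) - (-230)/(234 + 3*(-5)) = sqrt(2)*(I*sqrt(157)) - (-230)/(234 - 15) = I*sqrt(314) - (-230)/219 = I*sqrt(314) - 1*(-230/219) = I*sqrt(314) + 230/219 = 230/219 + I*sqrt(314)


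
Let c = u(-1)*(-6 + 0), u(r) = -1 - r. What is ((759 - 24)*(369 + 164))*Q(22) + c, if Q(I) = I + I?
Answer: 17237220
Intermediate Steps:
Q(I) = 2*I
c = 0 (c = (-1 - 1*(-1))*(-6 + 0) = (-1 + 1)*(-6) = 0*(-6) = 0)
((759 - 24)*(369 + 164))*Q(22) + c = ((759 - 24)*(369 + 164))*(2*22) + 0 = (735*533)*44 + 0 = 391755*44 + 0 = 17237220 + 0 = 17237220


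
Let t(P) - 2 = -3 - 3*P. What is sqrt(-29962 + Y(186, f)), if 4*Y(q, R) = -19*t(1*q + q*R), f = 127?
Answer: sqrt(1237227)/2 ≈ 556.15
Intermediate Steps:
t(P) = -1 - 3*P (t(P) = 2 + (-3 - 3*P) = -1 - 3*P)
Y(q, R) = 19/4 + 57*q/4 + 57*R*q/4 (Y(q, R) = (-19*(-1 - 3*(1*q + q*R)))/4 = (-19*(-1 - 3*(q + R*q)))/4 = (-19*(-1 + (-3*q - 3*R*q)))/4 = (-19*(-1 - 3*q - 3*R*q))/4 = (19 + 57*q + 57*R*q)/4 = 19/4 + 57*q/4 + 57*R*q/4)
sqrt(-29962 + Y(186, f)) = sqrt(-29962 + (19/4 + (57/4)*186*(1 + 127))) = sqrt(-29962 + (19/4 + (57/4)*186*128)) = sqrt(-29962 + (19/4 + 339264)) = sqrt(-29962 + 1357075/4) = sqrt(1237227/4) = sqrt(1237227)/2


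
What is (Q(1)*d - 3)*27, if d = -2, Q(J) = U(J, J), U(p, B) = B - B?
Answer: -81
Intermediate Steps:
U(p, B) = 0
Q(J) = 0
(Q(1)*d - 3)*27 = (0*(-2) - 3)*27 = (0 - 3)*27 = -3*27 = -81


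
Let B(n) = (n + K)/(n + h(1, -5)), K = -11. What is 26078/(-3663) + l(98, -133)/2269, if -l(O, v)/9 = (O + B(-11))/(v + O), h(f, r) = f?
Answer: -10338405383/1454485725 ≈ -7.1079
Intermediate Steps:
B(n) = (-11 + n)/(1 + n) (B(n) = (n - 11)/(n + 1) = (-11 + n)/(1 + n))
l(O, v) = -9*(11/5 + O)/(O + v) (l(O, v) = -9*(O + (-11 - 11)/(1 - 11))/(v + O) = -9*(O - 22/(-10))/(O + v) = -9*(O - ⅒*(-22))/(O + v) = -9*(O + 11/5)/(O + v) = -9*(11/5 + O)/(O + v))
26078/(-3663) + l(98, -133)/2269 = 26078/(-3663) + ((-99/5 - 9*98)/(98 - 133))/2269 = 26078*(-1/3663) + ((-99/5 - 882)/(-35))*(1/2269) = -26078/3663 - 1/35*(-4509/5)*(1/2269) = -26078/3663 + (4509/175)*(1/2269) = -26078/3663 + 4509/397075 = -10338405383/1454485725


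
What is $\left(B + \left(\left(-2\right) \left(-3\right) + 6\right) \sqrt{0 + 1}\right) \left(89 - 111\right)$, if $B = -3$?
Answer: $-198$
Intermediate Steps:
$\left(B + \left(\left(-2\right) \left(-3\right) + 6\right) \sqrt{0 + 1}\right) \left(89 - 111\right) = \left(-3 + \left(\left(-2\right) \left(-3\right) + 6\right) \sqrt{0 + 1}\right) \left(89 - 111\right) = \left(-3 + \left(6 + 6\right) \sqrt{1}\right) \left(-22\right) = \left(-3 + 12 \cdot 1\right) \left(-22\right) = \left(-3 + 12\right) \left(-22\right) = 9 \left(-22\right) = -198$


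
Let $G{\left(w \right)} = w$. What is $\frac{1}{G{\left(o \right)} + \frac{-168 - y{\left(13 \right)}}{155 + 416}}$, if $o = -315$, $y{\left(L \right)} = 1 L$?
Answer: $- \frac{571}{180046} \approx -0.0031714$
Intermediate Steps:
$y{\left(L \right)} = L$
$\frac{1}{G{\left(o \right)} + \frac{-168 - y{\left(13 \right)}}{155 + 416}} = \frac{1}{-315 + \frac{-168 - 13}{155 + 416}} = \frac{1}{-315 + \frac{-168 - 13}{571}} = \frac{1}{-315 + \frac{1}{571} \left(-181\right)} = \frac{1}{-315 - \frac{181}{571}} = \frac{1}{- \frac{180046}{571}} = - \frac{571}{180046}$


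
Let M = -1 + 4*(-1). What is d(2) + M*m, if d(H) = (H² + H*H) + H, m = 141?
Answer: -695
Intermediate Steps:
M = -5 (M = -1 - 4 = -5)
d(H) = H + 2*H² (d(H) = (H² + H²) + H = 2*H² + H = H + 2*H²)
d(2) + M*m = 2*(1 + 2*2) - 5*141 = 2*(1 + 4) - 705 = 2*5 - 705 = 10 - 705 = -695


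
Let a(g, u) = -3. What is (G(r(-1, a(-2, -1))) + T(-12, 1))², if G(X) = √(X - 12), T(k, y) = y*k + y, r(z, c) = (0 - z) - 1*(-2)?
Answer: 112 - 66*I ≈ 112.0 - 66.0*I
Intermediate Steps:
r(z, c) = 2 - z (r(z, c) = -z + 2 = 2 - z)
T(k, y) = y + k*y (T(k, y) = k*y + y = y + k*y)
G(X) = √(-12 + X)
(G(r(-1, a(-2, -1))) + T(-12, 1))² = (√(-12 + (2 - 1*(-1))) + 1*(1 - 12))² = (√(-12 + (2 + 1)) + 1*(-11))² = (√(-12 + 3) - 11)² = (√(-9) - 11)² = (3*I - 11)² = (-11 + 3*I)²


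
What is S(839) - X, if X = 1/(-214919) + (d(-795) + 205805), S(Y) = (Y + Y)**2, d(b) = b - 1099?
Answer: 561319641388/214919 ≈ 2.6118e+6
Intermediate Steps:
d(b) = -1099 + b
S(Y) = 4*Y**2 (S(Y) = (2*Y)**2 = 4*Y**2)
X = 43824348208/214919 (X = 1/(-214919) + ((-1099 - 795) + 205805) = -1/214919 + (-1894 + 205805) = -1/214919 + 203911 = 43824348208/214919 ≈ 2.0391e+5)
S(839) - X = 4*839**2 - 1*43824348208/214919 = 4*703921 - 43824348208/214919 = 2815684 - 43824348208/214919 = 561319641388/214919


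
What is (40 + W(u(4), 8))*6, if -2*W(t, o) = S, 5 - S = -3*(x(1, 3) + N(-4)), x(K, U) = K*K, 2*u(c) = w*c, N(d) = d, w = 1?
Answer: 252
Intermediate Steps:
u(c) = c/2 (u(c) = (1*c)/2 = c/2)
x(K, U) = K²
S = -4 (S = 5 - (-3)*(1² - 4) = 5 - (-3)*(1 - 4) = 5 - (-3)*(-3) = 5 - 1*9 = 5 - 9 = -4)
W(t, o) = 2 (W(t, o) = -½*(-4) = 2)
(40 + W(u(4), 8))*6 = (40 + 2)*6 = 42*6 = 252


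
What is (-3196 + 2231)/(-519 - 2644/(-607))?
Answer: 585755/312389 ≈ 1.8751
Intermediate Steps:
(-3196 + 2231)/(-519 - 2644/(-607)) = -965/(-519 - 2644*(-1/607)) = -965/(-519 + 2644/607) = -965/(-312389/607) = -965*(-607/312389) = 585755/312389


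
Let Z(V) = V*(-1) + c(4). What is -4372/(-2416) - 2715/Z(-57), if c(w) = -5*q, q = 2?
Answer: -1588489/28388 ≈ -55.956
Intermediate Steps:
c(w) = -10 (c(w) = -5*2 = -10)
Z(V) = -10 - V (Z(V) = V*(-1) - 10 = -V - 10 = -10 - V)
-4372/(-2416) - 2715/Z(-57) = -4372/(-2416) - 2715/(-10 - 1*(-57)) = -4372*(-1/2416) - 2715/(-10 + 57) = 1093/604 - 2715/47 = -1588489/28388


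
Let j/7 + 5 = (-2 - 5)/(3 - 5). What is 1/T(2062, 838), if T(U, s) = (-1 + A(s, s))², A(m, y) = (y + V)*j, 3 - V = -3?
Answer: 1/78552769 ≈ 1.2730e-8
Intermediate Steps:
V = 6 (V = 3 - 1*(-3) = 3 + 3 = 6)
j = -21/2 (j = -35 + 7*((-2 - 5)/(3 - 5)) = -35 + 7*(-7/(-2)) = -35 + 7*(-7*(-½)) = -35 + 7*(7/2) = -35 + 49/2 = -21/2 ≈ -10.500)
A(m, y) = -63 - 21*y/2 (A(m, y) = (y + 6)*(-21/2) = (6 + y)*(-21/2) = -63 - 21*y/2)
T(U, s) = (-64 - 21*s/2)² (T(U, s) = (-1 + (-63 - 21*s/2))² = (-64 - 21*s/2)²)
1/T(2062, 838) = 1/((128 + 21*838)²/4) = 1/((128 + 17598)²/4) = 1/((¼)*17726²) = 1/((¼)*314211076) = 1/78552769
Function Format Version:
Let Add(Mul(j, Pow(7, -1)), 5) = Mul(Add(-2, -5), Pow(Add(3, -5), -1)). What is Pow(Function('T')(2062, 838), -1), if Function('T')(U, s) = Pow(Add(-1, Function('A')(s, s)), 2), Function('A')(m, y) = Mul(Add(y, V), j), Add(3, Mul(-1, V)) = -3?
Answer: Rational(1, 78552769) ≈ 1.2730e-8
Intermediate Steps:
V = 6 (V = Add(3, Mul(-1, -3)) = Add(3, 3) = 6)
j = Rational(-21, 2) (j = Add(-35, Mul(7, Mul(Add(-2, -5), Pow(Add(3, -5), -1)))) = Add(-35, Mul(7, Mul(-7, Pow(-2, -1)))) = Add(-35, Mul(7, Mul(-7, Rational(-1, 2)))) = Add(-35, Mul(7, Rational(7, 2))) = Add(-35, Rational(49, 2)) = Rational(-21, 2) ≈ -10.500)
Function('A')(m, y) = Add(-63, Mul(Rational(-21, 2), y)) (Function('A')(m, y) = Mul(Add(y, 6), Rational(-21, 2)) = Mul(Add(6, y), Rational(-21, 2)) = Add(-63, Mul(Rational(-21, 2), y)))
Function('T')(U, s) = Pow(Add(-64, Mul(Rational(-21, 2), s)), 2) (Function('T')(U, s) = Pow(Add(-1, Add(-63, Mul(Rational(-21, 2), s))), 2) = Pow(Add(-64, Mul(Rational(-21, 2), s)), 2))
Pow(Function('T')(2062, 838), -1) = Pow(Mul(Rational(1, 4), Pow(Add(128, Mul(21, 838)), 2)), -1) = Pow(Mul(Rational(1, 4), Pow(Add(128, 17598), 2)), -1) = Pow(Mul(Rational(1, 4), Pow(17726, 2)), -1) = Pow(Mul(Rational(1, 4), 314211076), -1) = Pow(78552769, -1) = Rational(1, 78552769)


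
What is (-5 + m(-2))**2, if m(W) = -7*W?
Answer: 81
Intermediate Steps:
(-5 + m(-2))**2 = (-5 - 7*(-2))**2 = (-5 + 14)**2 = 9**2 = 81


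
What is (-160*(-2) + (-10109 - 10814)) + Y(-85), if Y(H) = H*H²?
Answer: -634728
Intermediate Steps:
Y(H) = H³
(-160*(-2) + (-10109 - 10814)) + Y(-85) = (-160*(-2) + (-10109 - 10814)) + (-85)³ = (-1*(-320) - 20923) - 614125 = (320 - 20923) - 614125 = -20603 - 614125 = -634728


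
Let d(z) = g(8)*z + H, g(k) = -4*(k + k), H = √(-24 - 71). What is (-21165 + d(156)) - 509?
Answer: -31658 + I*√95 ≈ -31658.0 + 9.7468*I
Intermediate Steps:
H = I*√95 (H = √(-95) = I*√95 ≈ 9.7468*I)
g(k) = -8*k
d(z) = -64*z + I*√95 (d(z) = (-8*8)*z + I*√95 = -64*z + I*√95)
(-21165 + d(156)) - 509 = (-21165 + (-64*156 + I*√95)) - 509 = (-21165 + (-9984 + I*√95)) - 509 = (-31149 + I*√95) - 509 = -31658 + I*√95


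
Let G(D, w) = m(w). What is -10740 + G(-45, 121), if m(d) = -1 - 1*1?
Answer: -10742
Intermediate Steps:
m(d) = -2 (m(d) = -1 - 1 = -2)
G(D, w) = -2
-10740 + G(-45, 121) = -10740 - 2 = -10742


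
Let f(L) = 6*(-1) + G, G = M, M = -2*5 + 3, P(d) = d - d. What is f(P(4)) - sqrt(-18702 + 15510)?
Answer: -13 - 2*I*sqrt(798) ≈ -13.0 - 56.498*I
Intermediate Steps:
P(d) = 0
M = -7 (M = -10 + 3 = -7)
G = -7
f(L) = -13 (f(L) = 6*(-1) - 7 = -6 - 7 = -13)
f(P(4)) - sqrt(-18702 + 15510) = -13 - sqrt(-18702 + 15510) = -13 - sqrt(-3192) = -13 - 2*I*sqrt(798)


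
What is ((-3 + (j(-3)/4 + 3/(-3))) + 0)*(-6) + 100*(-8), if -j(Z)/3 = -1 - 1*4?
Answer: -1597/2 ≈ -798.50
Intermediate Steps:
j(Z) = 15 (j(Z) = -3*(-1 - 1*4) = -3*(-1 - 4) = -3*(-5) = 15)
((-3 + (j(-3)/4 + 3/(-3))) + 0)*(-6) + 100*(-8) = ((-3 + (15/4 + 3/(-3))) + 0)*(-6) + 100*(-8) = ((-3 + (15*(¼) + 3*(-⅓))) + 0)*(-6) - 800 = ((-3 + (15/4 - 1)) + 0)*(-6) - 800 = ((-3 + 11/4) + 0)*(-6) - 800 = (-¼ + 0)*(-6) - 800 = -¼*(-6) - 800 = 3/2 - 800 = -1597/2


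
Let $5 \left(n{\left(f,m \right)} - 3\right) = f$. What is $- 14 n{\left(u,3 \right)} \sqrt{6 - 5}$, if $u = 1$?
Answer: $- \frac{224}{5} \approx -44.8$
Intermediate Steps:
$n{\left(f,m \right)} = 3 + \frac{f}{5}$
$- 14 n{\left(u,3 \right)} \sqrt{6 - 5} = - 14 \left(3 + \frac{1}{5} \cdot 1\right) \sqrt{6 - 5} = - 14 \left(3 + \frac{1}{5}\right) \sqrt{1} = \left(-14\right) \frac{16}{5} \cdot 1 = \left(- \frac{224}{5}\right) 1 = - \frac{224}{5}$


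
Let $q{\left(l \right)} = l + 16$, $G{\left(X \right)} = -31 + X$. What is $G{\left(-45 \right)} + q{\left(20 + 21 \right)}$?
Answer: $-19$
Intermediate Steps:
$q{\left(l \right)} = 16 + l$
$G{\left(-45 \right)} + q{\left(20 + 21 \right)} = \left(-31 - 45\right) + \left(16 + \left(20 + 21\right)\right) = -76 + \left(16 + 41\right) = -76 + 57 = -19$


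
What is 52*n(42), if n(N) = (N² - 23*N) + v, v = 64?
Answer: 44824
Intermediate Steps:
n(N) = 64 + N² - 23*N (n(N) = (N² - 23*N) + 64 = 64 + N² - 23*N)
52*n(42) = 52*(64 + 42² - 23*42) = 52*(64 + 1764 - 966) = 52*862 = 44824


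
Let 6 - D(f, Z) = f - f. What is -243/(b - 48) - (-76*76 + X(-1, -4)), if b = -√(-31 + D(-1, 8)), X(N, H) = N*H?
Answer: 13454652/2329 - 1215*I/2329 ≈ 5777.0 - 0.52168*I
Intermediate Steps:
X(N, H) = H*N
D(f, Z) = 6 (D(f, Z) = 6 - (f - f) = 6 - 1*0 = 6 + 0 = 6)
b = -5*I (b = -√(-31 + 6) = -√(-25) = -5*I ≈ -5.0*I)
-243/(b - 48) - (-76*76 + X(-1, -4)) = -243/(-5*I - 48) - (-76*76 - 4*(-1)) = -243/(-48 - 5*I) - (-5776 + 4) = ((-48 + 5*I)/2329)*(-243) - 1*(-5772) = -243*(-48 + 5*I)/2329 + 5772 = 5772 - 243*(-48 + 5*I)/2329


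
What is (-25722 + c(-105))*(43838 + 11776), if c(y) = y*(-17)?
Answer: -1331232318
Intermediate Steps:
c(y) = -17*y
(-25722 + c(-105))*(43838 + 11776) = (-25722 - 17*(-105))*(43838 + 11776) = (-25722 + 1785)*55614 = -23937*55614 = -1331232318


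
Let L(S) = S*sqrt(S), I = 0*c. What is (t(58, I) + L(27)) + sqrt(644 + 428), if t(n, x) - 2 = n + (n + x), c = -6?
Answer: 118 + 4*sqrt(67) + 81*sqrt(3) ≈ 291.04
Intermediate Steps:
I = 0 (I = 0*(-6) = 0)
t(n, x) = 2 + x + 2*n (t(n, x) = 2 + (n + (n + x)) = 2 + (x + 2*n) = 2 + x + 2*n)
L(S) = S**(3/2)
(t(58, I) + L(27)) + sqrt(644 + 428) = ((2 + 0 + 2*58) + 27**(3/2)) + sqrt(644 + 428) = ((2 + 0 + 116) + 81*sqrt(3)) + sqrt(1072) = (118 + 81*sqrt(3)) + 4*sqrt(67) = 118 + 4*sqrt(67) + 81*sqrt(3)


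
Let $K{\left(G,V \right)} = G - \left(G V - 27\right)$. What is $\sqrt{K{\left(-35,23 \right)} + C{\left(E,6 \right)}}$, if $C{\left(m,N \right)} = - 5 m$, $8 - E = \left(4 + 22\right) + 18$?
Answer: $\sqrt{977} \approx 31.257$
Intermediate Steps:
$E = -36$ ($E = 8 - \left(\left(4 + 22\right) + 18\right) = 8 - \left(26 + 18\right) = 8 - 44 = -36$)
$K{\left(G,V \right)} = 27 + G - G V$ ($K{\left(G,V \right)} = G - \left(-27 + G V\right) = 27 + G - G V$)
$\sqrt{K{\left(-35,23 \right)} + C{\left(E,6 \right)}} = \sqrt{\left(27 - 35 - \left(-35\right) 23\right) - -180} = \sqrt{\left(27 - 35 + 805\right) + 180} = \sqrt{797 + 180} = \sqrt{977}$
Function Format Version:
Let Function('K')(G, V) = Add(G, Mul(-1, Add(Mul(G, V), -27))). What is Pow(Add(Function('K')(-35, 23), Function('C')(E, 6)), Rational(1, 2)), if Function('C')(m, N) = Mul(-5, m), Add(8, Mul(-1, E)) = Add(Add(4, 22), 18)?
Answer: Pow(977, Rational(1, 2)) ≈ 31.257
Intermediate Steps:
E = -36 (E = Add(8, Mul(-1, Add(Add(4, 22), 18))) = Add(8, Mul(-1, Add(26, 18))) = Add(8, Mul(-1, 44)) = Add(8, -44) = -36)
Function('K')(G, V) = Add(27, G, Mul(-1, G, V)) (Function('K')(G, V) = Add(G, Mul(-1, Add(-27, Mul(G, V)))) = Add(G, Add(27, Mul(-1, G, V))) = Add(27, G, Mul(-1, G, V)))
Pow(Add(Function('K')(-35, 23), Function('C')(E, 6)), Rational(1, 2)) = Pow(Add(Add(27, -35, Mul(-1, -35, 23)), Mul(-5, -36)), Rational(1, 2)) = Pow(Add(Add(27, -35, 805), 180), Rational(1, 2)) = Pow(Add(797, 180), Rational(1, 2)) = Pow(977, Rational(1, 2))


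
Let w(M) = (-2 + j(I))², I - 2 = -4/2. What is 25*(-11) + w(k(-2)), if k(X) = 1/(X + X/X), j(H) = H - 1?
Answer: -266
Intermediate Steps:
I = 0 (I = 2 - 4/2 = 2 - 4*½ = 2 - 2 = 0)
j(H) = -1 + H
k(X) = 1/(1 + X) (k(X) = 1/(X + 1) = 1/(1 + X))
w(M) = 9 (w(M) = (-2 + (-1 + 0))² = (-2 - 1)² = (-3)² = 9)
25*(-11) + w(k(-2)) = 25*(-11) + 9 = -275 + 9 = -266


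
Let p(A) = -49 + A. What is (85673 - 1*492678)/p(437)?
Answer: -407005/388 ≈ -1049.0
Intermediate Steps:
(85673 - 1*492678)/p(437) = (85673 - 1*492678)/(-49 + 437) = (85673 - 492678)/388 = -407005*1/388 = -407005/388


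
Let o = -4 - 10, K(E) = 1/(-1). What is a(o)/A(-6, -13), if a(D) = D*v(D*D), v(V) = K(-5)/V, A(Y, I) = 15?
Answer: 1/210 ≈ 0.0047619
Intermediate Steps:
K(E) = -1
o = -14
v(V) = -1/V
a(D) = -1/D (a(D) = D*(-1/(D*D)) = D*(-1/(D**2)) = D*(-1/D**2) = -1/D)
a(o)/A(-6, -13) = -1/(-14)/15 = -1*(-1/14)*(1/15) = (1/14)*(1/15) = 1/210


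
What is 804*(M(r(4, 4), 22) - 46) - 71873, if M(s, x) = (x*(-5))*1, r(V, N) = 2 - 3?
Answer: -197297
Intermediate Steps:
r(V, N) = -1
M(s, x) = -5*x (M(s, x) = -5*x*1 = -5*x)
804*(M(r(4, 4), 22) - 46) - 71873 = 804*(-5*22 - 46) - 71873 = 804*(-110 - 46) - 71873 = 804*(-156) - 71873 = -125424 - 71873 = -197297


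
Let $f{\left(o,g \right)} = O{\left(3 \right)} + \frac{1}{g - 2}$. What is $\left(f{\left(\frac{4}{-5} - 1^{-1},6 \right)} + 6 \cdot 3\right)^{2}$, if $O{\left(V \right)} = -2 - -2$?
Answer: $\frac{5329}{16} \approx 333.06$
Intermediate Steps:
$O{\left(V \right)} = 0$ ($O{\left(V \right)} = -2 + 2 = 0$)
$f{\left(o,g \right)} = \frac{1}{-2 + g}$ ($f{\left(o,g \right)} = 0 + \frac{1}{g - 2} = 0 + \frac{1}{-2 + g} = \frac{1}{-2 + g}$)
$\left(f{\left(\frac{4}{-5} - 1^{-1},6 \right)} + 6 \cdot 3\right)^{2} = \left(\frac{1}{-2 + 6} + 6 \cdot 3\right)^{2} = \left(\frac{1}{4} + 18\right)^{2} = \left(\frac{73}{4}\right)^{2} = \frac{5329}{16}$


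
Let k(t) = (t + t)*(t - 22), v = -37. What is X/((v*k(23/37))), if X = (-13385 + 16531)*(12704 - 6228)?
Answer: 376909676/18193 ≈ 20717.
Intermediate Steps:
k(t) = 2*t*(-22 + t) (k(t) = (2*t)*(-22 + t) = 2*t*(-22 + t))
X = 20373496 (X = 3146*6476 = 20373496)
X/((v*k(23/37))) = 20373496/((-74*23/37*(-22 + 23/37))) = 20373496/((-74*23*(1/37)*(-22 + 23*(1/37)))) = 20373496/((-74*23*(-22 + 23/37)/37)) = 20373496/((-74*23*(-791)/(37*37))) = 20373496/((-37*(-36386/1369))) = 20373496/(36386/37) = 20373496*(37/36386) = 376909676/18193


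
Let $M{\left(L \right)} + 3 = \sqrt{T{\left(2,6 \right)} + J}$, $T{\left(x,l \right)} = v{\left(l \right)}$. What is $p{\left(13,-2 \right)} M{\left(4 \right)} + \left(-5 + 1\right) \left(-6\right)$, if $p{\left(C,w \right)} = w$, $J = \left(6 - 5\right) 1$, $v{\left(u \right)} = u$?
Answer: $30 - 2 \sqrt{7} \approx 24.708$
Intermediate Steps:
$J = 1$ ($J = 1 \cdot 1 = 1$)
$T{\left(x,l \right)} = l$
$M{\left(L \right)} = -3 + \sqrt{7}$ ($M{\left(L \right)} = -3 + \sqrt{6 + 1} = -3 + \sqrt{7}$)
$p{\left(13,-2 \right)} M{\left(4 \right)} + \left(-5 + 1\right) \left(-6\right) = - 2 \left(-3 + \sqrt{7}\right) + \left(-5 + 1\right) \left(-6\right) = \left(6 - 2 \sqrt{7}\right) - -24 = \left(6 - 2 \sqrt{7}\right) + 24 = 30 - 2 \sqrt{7}$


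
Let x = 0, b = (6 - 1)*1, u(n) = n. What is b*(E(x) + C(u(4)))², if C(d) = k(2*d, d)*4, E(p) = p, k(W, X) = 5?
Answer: 2000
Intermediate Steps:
b = 5 (b = 5*1 = 5)
C(d) = 20 (C(d) = 5*4 = 20)
b*(E(x) + C(u(4)))² = 5*(0 + 20)² = 5*20² = 5*400 = 2000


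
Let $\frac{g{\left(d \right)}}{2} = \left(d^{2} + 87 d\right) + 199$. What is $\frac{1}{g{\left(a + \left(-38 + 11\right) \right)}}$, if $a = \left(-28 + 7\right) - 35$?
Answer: $- \frac{1}{266} \approx -0.0037594$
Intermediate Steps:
$a = -56$ ($a = -21 - 35 = -56$)
$g{\left(d \right)} = 398 + 2 d^{2} + 174 d$ ($g{\left(d \right)} = 2 \left(\left(d^{2} + 87 d\right) + 199\right) = 2 \left(199 + d^{2} + 87 d\right) = 398 + 2 d^{2} + 174 d$)
$\frac{1}{g{\left(a + \left(-38 + 11\right) \right)}} = \frac{1}{398 + 2 \left(-56 + \left(-38 + 11\right)\right)^{2} + 174 \left(-56 + \left(-38 + 11\right)\right)} = \frac{1}{398 + 2 \left(-56 - 27\right)^{2} + 174 \left(-56 - 27\right)} = \frac{1}{398 + 2 \left(-83\right)^{2} + 174 \left(-83\right)} = \frac{1}{398 + 2 \cdot 6889 - 14442} = \frac{1}{398 + 13778 - 14442} = \frac{1}{-266} = - \frac{1}{266}$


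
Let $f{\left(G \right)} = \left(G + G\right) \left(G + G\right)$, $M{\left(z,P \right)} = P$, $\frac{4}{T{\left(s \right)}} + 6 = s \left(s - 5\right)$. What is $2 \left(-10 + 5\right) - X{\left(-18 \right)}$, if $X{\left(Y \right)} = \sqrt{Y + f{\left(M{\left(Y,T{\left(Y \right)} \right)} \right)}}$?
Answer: $-10 - \frac{i \sqrt{46817}}{51} \approx -10.0 - 4.2426 i$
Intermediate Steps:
$T{\left(s \right)} = \frac{4}{-6 + s \left(-5 + s\right)}$ ($T{\left(s \right)} = \frac{4}{-6 + s \left(s - 5\right)} = \frac{4}{-6 + s \left(-5 + s\right)}$)
$f{\left(G \right)} = 4 G^{2}$ ($f{\left(G \right)} = 2 G 2 G = 4 G^{2}$)
$X{\left(Y \right)} = \sqrt{Y + \frac{64}{\left(-6 + Y^{2} - 5 Y\right)^{2}}}$ ($X{\left(Y \right)} = \sqrt{Y + 4 \left(\frac{4}{-6 + Y^{2} - 5 Y}\right)^{2}} = \sqrt{Y + 4 \frac{16}{\left(-6 + Y^{2} - 5 Y\right)^{2}}} = \sqrt{Y + \frac{64}{\left(-6 + Y^{2} - 5 Y\right)^{2}}}$)
$2 \left(-10 + 5\right) - X{\left(-18 \right)} = 2 \left(-10 + 5\right) - \sqrt{-18 + \frac{64}{\left(6 - \left(-18\right)^{2} + 5 \left(-18\right)\right)^{2}}} = 2 \left(-5\right) - \sqrt{-18 + \frac{64}{\left(6 - 324 - 90\right)^{2}}} = -10 - \sqrt{-18 + \frac{64}{\left(6 - 324 - 90\right)^{2}}} = -10 - \sqrt{-18 + \frac{64}{166464}} = -10 - \sqrt{-18 + 64 \cdot \frac{1}{166464}} = -10 - \sqrt{-18 + \frac{1}{2601}} = -10 - \sqrt{- \frac{46817}{2601}} = -10 - \frac{i \sqrt{46817}}{51}$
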